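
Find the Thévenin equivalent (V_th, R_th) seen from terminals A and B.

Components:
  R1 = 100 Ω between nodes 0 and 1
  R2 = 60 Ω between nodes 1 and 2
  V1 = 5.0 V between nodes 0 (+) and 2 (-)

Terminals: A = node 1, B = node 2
Step 1 — V_th is the open-circuit voltage V_A - V_B (nothing connected across the terminals).
Nodal analysis, taking node 2 as the 0 V reference.
Source V1 fixes V_0 = 5 V.
KCL at each unknown node (sum of currents leaving = 0; resistances in Ω):
  Node 1: (V_1 - 5)/100 + (V_1 - 0)/60 = 0
Collecting terms: 0.02667 × V_1 = 0.05  =>  V_1 = 1.875 V
V_th = V_1 - V_2 = 1.875 - 0 = 1.875 V
Step 2 — R_th: zero the source — replace V1 by a short circuit (node 2 merges into node 0) — and find the resistance seen between A (node 1) and B (node 0).
Reduce the network between node 1 (A) and node 0 (B) by series/parallel combination:
  Rp1 = R1 ‖ R2 (parallel, both between nodes 0 and 1) = 1/(1/100 + 1/60) = 37.5 Ω
R_th = 37.5 Ω

Final answer: V_th = 1.875 V, R_th = 37.5 Ω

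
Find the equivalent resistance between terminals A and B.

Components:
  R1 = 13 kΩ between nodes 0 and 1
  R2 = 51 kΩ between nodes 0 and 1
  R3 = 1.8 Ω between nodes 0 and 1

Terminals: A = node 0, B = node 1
Reduce the network between node 0 (A) and node 1 (B) by series/parallel combination:
  Rp1 = R1 ‖ R2 ‖ R3 (parallel, all between nodes 0 and 1) = 1/(1/13000 + 1/51000 + 1/1.8) = 1.8 Ω
R_eq = 1.8 Ω

Final answer: 1.8 Ω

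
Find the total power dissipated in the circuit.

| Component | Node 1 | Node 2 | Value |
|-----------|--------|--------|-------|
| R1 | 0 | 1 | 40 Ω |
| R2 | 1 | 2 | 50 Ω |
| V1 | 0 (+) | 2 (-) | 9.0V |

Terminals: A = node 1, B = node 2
Nodal analysis, taking node 2 as the 0 V reference.
Source V1 fixes V_0 = 9 V.
KCL at each unknown node (sum of currents leaving = 0; resistances in Ω):
  Node 1: (V_1 - 9)/40 + (V_1 - 0)/50 = 0
Collecting terms: 0.045 × V_1 = 0.225  =>  V_1 = 5 V
Power in each resistor, P = (ΔV)²/R:
  P_R1 = (9 - 5)²/40 = 0.4 W
  P_R2 = (5 - 0)²/50 = 0.5 W
P_total = P_R1 + P_R2 = 0.9 W

Final answer: 0.9 W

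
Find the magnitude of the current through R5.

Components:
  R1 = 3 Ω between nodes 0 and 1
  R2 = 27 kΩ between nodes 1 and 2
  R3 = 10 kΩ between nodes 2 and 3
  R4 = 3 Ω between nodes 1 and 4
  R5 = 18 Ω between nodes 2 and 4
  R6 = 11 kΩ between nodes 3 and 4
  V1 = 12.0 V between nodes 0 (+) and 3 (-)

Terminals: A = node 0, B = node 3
Nodal analysis, taking node 3 as the 0 V reference.
Source V1 fixes V_0 = 12 V.
KCL at each unknown node (sum of currents leaving = 0; resistances in Ω):
  Node 1: (V_1 - 12)/3 + (V_1 - V_2)/27000 + (V_1 - V_4)/3 = 0
  Node 2: (V_2 - V_1)/27000 + (V_2 - 0)/10000 + (V_2 - V_4)/18 = 0
  Node 4: (V_4 - V_1)/3 + (V_4 - V_2)/18 + (V_4 - 0)/11000 = 0
Collecting terms (coefficients in siemens):
  0.6667·V_1 - 0.00003704·V_2 - 0.3333·V_4 = 4
  0.05569·V_2 - 0.00003704·V_1 - 0.05556·V_4 = 0
  0.389·V_4 - 0.3333·V_1 - 0.05556·V_2 = 0
Solving these 3 simultaneous equations (Gaussian elimination) gives:
  V_1 = 11.99 V, V_2 = 11.96 V, V_4 = 11.99 V
I_R5 = (V_2 - V_4)/R5 = (11.96 - 11.99)/18 = -0.001195 A
|I_R5| = 0.001195 A

Final answer: |I_R5| = 0.001195 A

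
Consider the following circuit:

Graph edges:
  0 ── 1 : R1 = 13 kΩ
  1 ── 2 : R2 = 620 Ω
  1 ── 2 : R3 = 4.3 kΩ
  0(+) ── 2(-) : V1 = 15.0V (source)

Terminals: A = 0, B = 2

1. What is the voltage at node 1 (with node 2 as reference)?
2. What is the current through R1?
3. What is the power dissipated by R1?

Nodal analysis, taking node 2 as the 0 V reference.
Source V1 fixes V_0 = 15 V.
KCL at each unknown node (sum of currents leaving = 0; resistances in Ω):
  Node 1: (V_1 - 15)/13000 + (V_1 - 0)/620 + (V_1 - 0)/4300 = 0
Collecting terms: 0.001922 × V_1 = 0.001154  =>  V_1 = 0.6002 V
Part 1:
  Read off the nodal solution: V_1 = 0.6002 V
Part 2:
  I_R1 = (V_0 - V_1)/R1 = (15 - 0.6002)/13000 = 0.001108 A
  Magnitude: I_R1 = 0.001108 A
Part 3:
  I_R1 = (V_0 - V_1)/R1 = (15 - 0.6002)/13000 = 0.001108 A
  P_R1 = I_R1² × R1 = (0.001108)² × 13000 = 0.01595 W

Final answers:
1. V_1 = 0.6002 V
2. I_R1 = 0.001108 A
3. P_R1 = 0.01595 W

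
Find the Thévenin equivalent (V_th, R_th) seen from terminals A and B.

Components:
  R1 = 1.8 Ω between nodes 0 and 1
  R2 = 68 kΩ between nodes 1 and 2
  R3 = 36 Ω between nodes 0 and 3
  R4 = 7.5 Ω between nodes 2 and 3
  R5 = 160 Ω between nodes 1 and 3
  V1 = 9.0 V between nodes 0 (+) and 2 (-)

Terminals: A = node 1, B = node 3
Step 1 — V_th is the open-circuit voltage V_A - V_B (nothing connected across the terminals).
Nodal analysis, taking node 2 as the 0 V reference.
Source V1 fixes V_0 = 9 V.
KCL at each unknown node (sum of currents leaving = 0; resistances in Ω):
  Node 1: (V_1 - 9)/1.8 + (V_1 - 0)/68000 + (V_1 - V_3)/160 = 0
  Node 3: (V_3 - 9)/36 + (V_3 - 0)/7.5 + (V_3 - V_1)/160 = 0
Collecting terms (coefficients in siemens):
  0.5618·V_1 - 0.00625·V_3 = 5
  0.1674·V_3 - 0.00625·V_1 = 0.25
Determinant D = (0.5618)(0.1674) - (-0.00625)(-0.00625) = 0.09399
V_1 = [(5)(0.1674) - (-0.00625)(0.25)]/D = 8.92 V
V_3 = [(0.5618)(0.25) - (5)(-0.00625)]/D = 1.827 V
V_th = V_1 - V_3 = 8.92 - 1.827 = 7.093 V
Step 2 — R_th: zero the source — replace V1 by a short circuit (node 2 merges into node 0) — and find the resistance seen between A (node 1) and B (node 3).
Reduce the network between node 1 (A) and node 3 (B) by series/parallel combination:
  Rp1 = R1 ‖ R2 (parallel, both between nodes 0 and 1) = 1/(1/1.8 + 1/68000) = 1.8 Ω
  Rp2 = R3 ‖ R4 (parallel, both between nodes 0 and 3) = 1/(1/36 + 1/7.5) = 6.207 Ω
  Rs1 = Rp1 + Rp2 (series, joined only at node 0) = 1.8 + 6.207 = 8.007 Ω
  Rp3 = R5 ‖ Rs1 (parallel, both between nodes 1 and 3) = 1/(1/160 + 1/8.007) = 7.625 Ω
R_th = 7.625 Ω

Final answer: V_th = 7.093 V, R_th = 7.625 Ω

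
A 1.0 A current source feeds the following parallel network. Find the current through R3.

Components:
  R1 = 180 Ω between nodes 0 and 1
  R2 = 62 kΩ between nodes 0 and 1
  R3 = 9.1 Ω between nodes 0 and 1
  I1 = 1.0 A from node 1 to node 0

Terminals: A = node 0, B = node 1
All resistors sit directly between nodes 0 and 1, so they are in parallel and share one voltage V; the full source current 1 A splits among them.
1/R_par = 1/180 + 1/62000 + 1/9.1 = 0.1155 S  =>  R_par = 8.661 Ω
V = I × R_par = 1 × 8.661 = 8.661 V
I_R3 = V/R3 = 8.661/9.1 = 0.9517 A

Final answer: 0.9517 A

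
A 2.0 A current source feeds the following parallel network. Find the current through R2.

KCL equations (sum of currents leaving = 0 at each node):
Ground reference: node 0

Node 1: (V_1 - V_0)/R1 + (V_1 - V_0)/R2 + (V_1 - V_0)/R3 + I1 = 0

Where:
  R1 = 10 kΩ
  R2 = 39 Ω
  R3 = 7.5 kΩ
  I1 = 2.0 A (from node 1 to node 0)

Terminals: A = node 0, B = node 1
All resistors sit directly between nodes 0 and 1, so they are in parallel and share one voltage V; the full source current 2 A splits among them.
1/R_par = 1/10000 + 1/39 + 1/7500 = 0.02587 S  =>  R_par = 38.65 Ω
V = I × R_par = 2 × 38.65 = 77.3 V
I_R2 = V/R2 = 77.3/39 = 1.982 A

Final answer: 1.982 A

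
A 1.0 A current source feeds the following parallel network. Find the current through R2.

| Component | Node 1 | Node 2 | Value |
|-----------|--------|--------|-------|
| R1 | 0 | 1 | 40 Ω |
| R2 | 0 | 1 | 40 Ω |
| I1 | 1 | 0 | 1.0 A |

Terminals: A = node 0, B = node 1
All resistors sit directly between nodes 0 and 1, so they are in parallel and share one voltage V; the full source current 1 A splits among them.
1/R_par = 1/40 + 1/40 = 0.05 S  =>  R_par = 20 Ω
V = I × R_par = 1 × 20 = 20 V
I_R2 = V/R2 = 20/40 = 0.5 A

Final answer: 0.5 A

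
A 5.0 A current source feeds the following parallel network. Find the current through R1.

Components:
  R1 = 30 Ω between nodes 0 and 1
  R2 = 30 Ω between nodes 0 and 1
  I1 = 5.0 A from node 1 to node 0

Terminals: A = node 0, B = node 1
All resistors sit directly between nodes 0 and 1, so they are in parallel and share one voltage V; the full source current 5 A splits among them.
1/R_par = 1/30 + 1/30 = 0.06667 S  =>  R_par = 15 Ω
V = I × R_par = 5 × 15 = 75 V
I_R1 = V/R1 = 75/30 = 2.5 A

Final answer: 2.5 A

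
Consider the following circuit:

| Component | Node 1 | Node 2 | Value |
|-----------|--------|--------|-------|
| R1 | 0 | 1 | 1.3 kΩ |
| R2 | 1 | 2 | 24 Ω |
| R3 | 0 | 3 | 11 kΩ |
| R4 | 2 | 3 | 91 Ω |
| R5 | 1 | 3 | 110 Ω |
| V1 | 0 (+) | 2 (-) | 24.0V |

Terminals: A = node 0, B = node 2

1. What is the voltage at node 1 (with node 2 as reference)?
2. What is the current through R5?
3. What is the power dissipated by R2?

Nodal analysis, taking node 2 as the 0 V reference.
Source V1 fixes V_0 = 24 V.
KCL at each unknown node (sum of currents leaving = 0; resistances in Ω):
  Node 1: (V_1 - 24)/1300 + (V_1 - 0)/24 + (V_1 - V_3)/110 = 0
  Node 3: (V_3 - 24)/11000 + (V_3 - 0)/91 + (V_3 - V_1)/110 = 0
Collecting terms (coefficients in siemens):
  0.05153·V_1 - 0.009091·V_3 = 0.01846
  0.02017·V_3 - 0.009091·V_1 = 0.002182
Determinant D = (0.05153)(0.02017) - (-0.009091)(-0.009091) = 0.0009567
V_1 = [(0.01846)(0.02017) - (-0.009091)(0.002182)]/D = 0.41 V
V_3 = [(0.05153)(0.002182) - (0.01846)(-0.009091)]/D = 0.2929 V
Part 1:
  Read off the nodal solution: V_1 = 0.41 V
Part 2:
  I_R5 = (V_1 - V_3)/R5 = (0.41 - 0.2929)/110 = 0.001064 A
  Magnitude: I_R5 = 0.001064 A
Part 3:
  I_R2 = (V_1 - V_2)/R2 = (0.41 - 0)/24 = 0.01708 A
  P_R2 = I_R2² × R2 = (0.01708)² × 24 = 0.007003 W

Final answers:
1. V_1 = 0.41 V
2. I_R5 = 0.001064 A
3. P_R2 = 0.007003 W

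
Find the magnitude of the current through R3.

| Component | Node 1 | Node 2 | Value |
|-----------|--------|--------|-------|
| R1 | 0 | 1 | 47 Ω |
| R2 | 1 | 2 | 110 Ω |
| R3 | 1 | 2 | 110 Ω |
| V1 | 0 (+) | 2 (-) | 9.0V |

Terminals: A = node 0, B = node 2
Nodal analysis, taking node 2 as the 0 V reference.
Source V1 fixes V_0 = 9 V.
KCL at each unknown node (sum of currents leaving = 0; resistances in Ω):
  Node 1: (V_1 - 9)/47 + (V_1 - 0)/110 + (V_1 - 0)/110 = 0
Collecting terms: 0.03946 × V_1 = 0.1915  =>  V_1 = 4.853 V
I_R3 = (V_1 - V_2)/R3 = (4.853 - 0)/110 = 0.04412 A
|I_R3| = 0.04412 A

Final answer: |I_R3| = 0.04412 A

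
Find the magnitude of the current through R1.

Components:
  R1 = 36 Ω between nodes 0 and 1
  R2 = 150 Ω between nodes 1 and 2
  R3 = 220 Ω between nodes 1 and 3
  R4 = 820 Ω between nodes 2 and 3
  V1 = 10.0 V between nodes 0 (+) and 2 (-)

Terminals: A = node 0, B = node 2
Nodal analysis, taking node 2 as the 0 V reference.
Source V1 fixes V_0 = 10 V.
KCL at each unknown node (sum of currents leaving = 0; resistances in Ω):
  Node 1: (V_1 - 10)/36 + (V_1 - 0)/150 + (V_1 - V_3)/220 = 0
  Node 3: (V_3 - V_1)/220 + (V_3 - 0)/820 = 0
Collecting terms (coefficients in siemens):
  0.03899·V_1 - 0.004545·V_3 = 0.2778
  0.005765·V_3 - 0.004545·V_1 = 0
Determinant D = (0.03899)(0.005765) - (-0.004545)(-0.004545) = 0.0002041
V_1 = [(0.2778)(0.005765) - (-0.004545)(0)]/D = 7.846 V
V_3 = [(0.03899)(0) - (0.2778)(-0.004545)]/D = 6.186 V
I_R1 = (V_0 - V_1)/R1 = (10 - 7.846)/36 = 0.05985 A
|I_R1| = 0.05985 A

Final answer: |I_R1| = 0.05985 A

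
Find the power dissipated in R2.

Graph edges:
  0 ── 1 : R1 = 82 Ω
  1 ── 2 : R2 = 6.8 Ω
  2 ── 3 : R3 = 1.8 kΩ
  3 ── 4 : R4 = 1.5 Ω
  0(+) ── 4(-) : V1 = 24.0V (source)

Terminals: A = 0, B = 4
Nodal analysis, taking node 4 as the 0 V reference.
Source V1 fixes V_0 = 24 V.
KCL at each unknown node (sum of currents leaving = 0; resistances in Ω):
  Node 1: (V_1 - 24)/82 + (V_1 - V_2)/6.8 = 0
  Node 2: (V_2 - V_1)/6.8 + (V_2 - V_3)/1800 = 0
  Node 3: (V_3 - V_2)/1800 + (V_3 - 0)/1.5 = 0
Collecting terms (coefficients in siemens):
  0.1593·V_1 - 0.1471·V_2 = 0.2927
  0.1476·V_2 - 0.1471·V_1 - 0.0005556·V_3 = 0
  0.6672·V_3 - 0.0005556·V_2 = 0
Solving these 3 simultaneous equations (Gaussian elimination) gives:
  V_1 = 22.96 V, V_2 = 22.87 V, V_3 = 0.01904 V
I_R2 = (V_1 - V_2)/R2 = (22.96 - 22.87)/6.8 = 0.0127 A
P_R2 = I_R2² × R2 = (0.0127)² × 6.8 = 0.001096 W

Final answer: 0.001096 W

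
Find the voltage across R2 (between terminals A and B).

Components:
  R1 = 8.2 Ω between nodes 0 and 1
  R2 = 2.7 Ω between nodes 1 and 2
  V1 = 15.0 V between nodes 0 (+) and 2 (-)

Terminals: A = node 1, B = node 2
R1 and R2 are in series across V1 (node 0 → node 1 → node 2), and the output A–B is taken across R2, so this is a voltage divider.
Series current: I = V1/(R1 + R2) = 15/(8.2 + 2.7) = 15/10.9 = 1.376 A
V_R2 = I × R2 = V1 × R2/(R1 + R2) = 15 × 2.7/10.9 = 3.716 V

Final answer: 3.716 V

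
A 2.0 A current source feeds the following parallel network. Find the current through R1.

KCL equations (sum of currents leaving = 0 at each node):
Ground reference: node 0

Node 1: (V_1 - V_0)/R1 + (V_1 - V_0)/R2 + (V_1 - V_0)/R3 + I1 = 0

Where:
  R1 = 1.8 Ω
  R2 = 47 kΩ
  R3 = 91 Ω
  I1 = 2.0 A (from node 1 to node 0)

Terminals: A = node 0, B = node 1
All resistors sit directly between nodes 0 and 1, so they are in parallel and share one voltage V; the full source current 2 A splits among them.
1/R_par = 1/1.8 + 1/47000 + 1/91 = 0.5666 S  =>  R_par = 1.765 Ω
V = I × R_par = 2 × 1.765 = 3.53 V
I_R1 = V/R1 = 3.53/1.8 = 1.961 A

Final answer: 1.961 A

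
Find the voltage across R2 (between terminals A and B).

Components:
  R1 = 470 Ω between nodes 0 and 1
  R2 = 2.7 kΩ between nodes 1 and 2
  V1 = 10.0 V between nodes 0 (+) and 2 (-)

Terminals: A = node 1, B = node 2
R1 and R2 are in series across V1 (node 0 → node 1 → node 2), and the output A–B is taken across R2, so this is a voltage divider.
Series current: I = V1/(R1 + R2) = 10/(470 + 2700) = 10/3170 = 0.003155 A
V_R2 = I × R2 = V1 × R2/(R1 + R2) = 10 × 2700/3170 = 8.517 V

Final answer: 8.517 V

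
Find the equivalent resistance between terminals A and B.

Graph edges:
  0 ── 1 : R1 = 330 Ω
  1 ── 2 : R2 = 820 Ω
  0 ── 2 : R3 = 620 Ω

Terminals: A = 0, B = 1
Reduce the network between node 0 (A) and node 1 (B) by series/parallel combination:
  Rs1 = R3 + R2 (series, joined only at node 2) = 620 + 820 = 1440 Ω
  Rp1 = R1 ‖ Rs1 (parallel, both between nodes 0 and 1) = 1/(1/330 + 1/1440) = 268.5 Ω
R_eq = 268.5 Ω

Final answer: 268.5 Ω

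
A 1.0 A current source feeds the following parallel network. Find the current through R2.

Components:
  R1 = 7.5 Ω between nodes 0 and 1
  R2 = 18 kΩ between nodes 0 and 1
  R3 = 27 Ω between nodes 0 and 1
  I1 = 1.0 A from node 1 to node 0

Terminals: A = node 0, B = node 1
All resistors sit directly between nodes 0 and 1, so they are in parallel and share one voltage V; the full source current 1 A splits among them.
1/R_par = 1/7.5 + 1/18000 + 1/27 = 0.1704 S  =>  R_par = 5.868 Ω
V = I × R_par = 1 × 5.868 = 5.868 V
I_R2 = V/R2 = 5.868/18000 = 0.000326 A

Final answer: 0.000326 A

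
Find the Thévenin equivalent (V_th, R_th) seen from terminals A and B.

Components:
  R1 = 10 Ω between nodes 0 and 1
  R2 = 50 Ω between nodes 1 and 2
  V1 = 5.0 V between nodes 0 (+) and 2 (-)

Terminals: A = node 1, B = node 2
Step 1 — V_th is the open-circuit voltage V_A - V_B (nothing connected across the terminals).
Nodal analysis, taking node 2 as the 0 V reference.
Source V1 fixes V_0 = 5 V.
KCL at each unknown node (sum of currents leaving = 0; resistances in Ω):
  Node 1: (V_1 - 5)/10 + (V_1 - 0)/50 = 0
Collecting terms: 0.12 × V_1 = 0.5  =>  V_1 = 4.167 V
V_th = V_1 - V_2 = 4.167 - 0 = 4.167 V
Step 2 — R_th: zero the source — replace V1 by a short circuit (node 2 merges into node 0) — and find the resistance seen between A (node 1) and B (node 0).
Reduce the network between node 1 (A) and node 0 (B) by series/parallel combination:
  Rp1 = R1 ‖ R2 (parallel, both between nodes 0 and 1) = 1/(1/10 + 1/50) = 8.333 Ω
R_th = 8.333 Ω

Final answer: V_th = 4.167 V, R_th = 8.333 Ω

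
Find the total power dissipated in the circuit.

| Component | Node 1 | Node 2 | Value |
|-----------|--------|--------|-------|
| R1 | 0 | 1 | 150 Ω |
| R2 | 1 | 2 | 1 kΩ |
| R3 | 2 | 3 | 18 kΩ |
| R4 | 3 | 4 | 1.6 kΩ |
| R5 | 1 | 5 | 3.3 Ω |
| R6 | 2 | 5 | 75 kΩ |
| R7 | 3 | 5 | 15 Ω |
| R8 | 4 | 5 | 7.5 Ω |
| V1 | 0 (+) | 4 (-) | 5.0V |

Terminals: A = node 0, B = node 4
Nodal analysis, taking node 4 as the 0 V reference.
Source V1 fixes V_0 = 5 V.
KCL at each unknown node (sum of currents leaving = 0; resistances in Ω):
  Node 1: (V_1 - 5)/150 + (V_1 - V_2)/1000 + (V_1 - V_5)/3.3 = 0
  Node 2: (V_2 - V_1)/1000 + (V_2 - V_3)/18000 + (V_2 - V_5)/75000 = 0
  Node 3: (V_3 - V_2)/18000 + (V_3 - 0)/1600 + (V_3 - V_5)/15 = 0
  Node 5: (V_5 - V_1)/3.3 + (V_5 - V_2)/75000 + (V_5 - V_3)/15 + (V_5 - 0)/7.5 = 0
Collecting terms (coefficients in siemens):
  0.3107·V_1 - 0.001·V_2 - 0.303·V_5 = 0.03333
  0.001069·V_2 - 0.001·V_1 - 0.00005556·V_3 - 0.00001333·V_5 = 0
  0.06735·V_3 - 0.00005556·V_2 - 0.06667·V_5 = 0
  0.503·V_5 - 0.303·V_1 - 0.00001333·V_2 - 0.06667·V_3 = 0
Solving these 4 simultaneous equations (Gaussian elimination) gives:
  V_1 = 0.3348 V, V_2 = 0.3281 V, V_3 = 0.2301 V, V_5 = 0.2322 V
Power in each resistor, P = (ΔV)²/R:
  P_R1 = (5 - 0.3348)²/150 = 0.1451 W
  P_R2 = (0.3348 - 0.3281)²/1000 = 0.00000004517 W
  P_R3 = (0.3281 - 0.2301)²/18000 = 0.0000005332 W
  P_R4 = (0.2301 - 0)²/1600 = 0.00003309 W
  P_R5 = (0.3348 - 0.2322)²/3.3 = 0.003191 W
  P_R6 = (0.3281 - 0.2322)²/75000 = 0.0000001226 W
  P_R7 = (0.2301 - 0.2322)²/15 = 0.0000002872 W
  P_R8 = (0 - 0.2322)²/7.5 = 0.007188 W
P_total = P_R1 + P_R2 + P_R3 + P_R4 + P_R5 + P_R6 + P_R7 + P_R8 = 0.1555 W

Final answer: 0.1555 W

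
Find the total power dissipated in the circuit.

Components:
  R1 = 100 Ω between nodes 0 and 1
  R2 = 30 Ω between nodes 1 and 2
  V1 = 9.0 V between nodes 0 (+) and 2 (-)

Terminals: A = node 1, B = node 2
Nodal analysis, taking node 2 as the 0 V reference.
Source V1 fixes V_0 = 9 V.
KCL at each unknown node (sum of currents leaving = 0; resistances in Ω):
  Node 1: (V_1 - 9)/100 + (V_1 - 0)/30 = 0
Collecting terms: 0.04333 × V_1 = 0.09  =>  V_1 = 2.077 V
Power in each resistor, P = (ΔV)²/R:
  P_R1 = (9 - 2.077)²/100 = 0.4793 W
  P_R2 = (2.077 - 0)²/30 = 0.1438 W
P_total = P_R1 + P_R2 = 0.6231 W

Final answer: 0.6231 W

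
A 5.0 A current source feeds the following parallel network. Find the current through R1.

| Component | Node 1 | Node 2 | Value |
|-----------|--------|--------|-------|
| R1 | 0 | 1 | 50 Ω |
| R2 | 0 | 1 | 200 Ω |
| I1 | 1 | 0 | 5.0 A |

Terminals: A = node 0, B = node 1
All resistors sit directly between nodes 0 and 1, so they are in parallel and share one voltage V; the full source current 5 A splits among them.
1/R_par = 1/50 + 1/200 = 0.025 S  =>  R_par = 40 Ω
V = I × R_par = 5 × 40 = 200 V
I_R1 = V/R1 = 200/50 = 4 A

Final answer: 4 A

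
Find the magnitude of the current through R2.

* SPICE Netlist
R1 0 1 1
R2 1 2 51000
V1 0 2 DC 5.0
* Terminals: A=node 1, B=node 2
Nodal analysis, taking node 2 as the 0 V reference.
Source V1 fixes V_0 = 5 V.
KCL at each unknown node (sum of currents leaving = 0; resistances in Ω):
  Node 1: (V_1 - 5)/1 + (V_1 - 0)/51000 = 0
Collecting terms: 1 × V_1 = 5  =>  V_1 = 5 V
I_R2 = (V_1 - V_2)/R2 = (5 - 0)/51000 = 0.00009804 A
|I_R2| = 0.00009804 A

Final answer: |I_R2| = 9.804e-05 A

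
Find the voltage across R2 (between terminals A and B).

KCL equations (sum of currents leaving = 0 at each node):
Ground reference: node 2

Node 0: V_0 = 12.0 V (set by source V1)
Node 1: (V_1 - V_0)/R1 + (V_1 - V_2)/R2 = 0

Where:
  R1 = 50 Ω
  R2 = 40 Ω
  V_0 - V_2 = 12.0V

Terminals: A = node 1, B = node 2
R1 and R2 are in series across V1 (node 0 → node 1 → node 2), and the output A–B is taken across R2, so this is a voltage divider.
Series current: I = V1/(R1 + R2) = 12/(50 + 40) = 12/90 = 0.1333 A
V_R2 = I × R2 = V1 × R2/(R1 + R2) = 12 × 40/90 = 5.333 V

Final answer: 5.333 V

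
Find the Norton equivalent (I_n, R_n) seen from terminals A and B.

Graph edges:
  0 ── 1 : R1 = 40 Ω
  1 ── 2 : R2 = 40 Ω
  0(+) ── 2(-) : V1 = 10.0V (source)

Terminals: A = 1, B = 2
Find the Thévenin equivalent first; then I_n = V_th/R_th and R_n = R_th.
Step 1 — V_th is the open-circuit voltage V_A - V_B (nothing connected across the terminals).
Nodal analysis, taking node 2 as the 0 V reference.
Source V1 fixes V_0 = 10 V.
KCL at each unknown node (sum of currents leaving = 0; resistances in Ω):
  Node 1: (V_1 - 10)/40 + (V_1 - 0)/40 = 0
Collecting terms: 0.05 × V_1 = 0.25  =>  V_1 = 5 V
V_th = V_1 - V_2 = 5 - 0 = 5 V
Step 2 — R_th: zero the source — replace V1 by a short circuit (node 2 merges into node 0) — and find the resistance seen between A (node 1) and B (node 0).
Reduce the network between node 1 (A) and node 0 (B) by series/parallel combination:
  Rp1 = R1 ‖ R2 (parallel, both between nodes 0 and 1) = 1/(1/40 + 1/40) = 20 Ω
R_th = 20 Ω
I_n = V_th/R_th = 5/20 = 0.25 A, and R_n = R_th = 20 Ω

Final answer: I_n = 0.25 A, R_n = 20 Ω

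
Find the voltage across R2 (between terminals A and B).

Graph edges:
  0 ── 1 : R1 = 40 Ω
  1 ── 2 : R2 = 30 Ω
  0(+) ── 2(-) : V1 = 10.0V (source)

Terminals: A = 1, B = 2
R1 and R2 are in series across V1 (node 0 → node 1 → node 2), and the output A–B is taken across R2, so this is a voltage divider.
Series current: I = V1/(R1 + R2) = 10/(40 + 30) = 10/70 = 0.1429 A
V_R2 = I × R2 = V1 × R2/(R1 + R2) = 10 × 30/70 = 4.286 V

Final answer: 4.286 V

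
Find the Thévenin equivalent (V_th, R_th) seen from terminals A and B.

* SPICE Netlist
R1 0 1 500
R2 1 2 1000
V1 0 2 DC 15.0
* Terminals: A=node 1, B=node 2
Step 1 — V_th is the open-circuit voltage V_A - V_B (nothing connected across the terminals).
Nodal analysis, taking node 2 as the 0 V reference.
Source V1 fixes V_0 = 15 V.
KCL at each unknown node (sum of currents leaving = 0; resistances in Ω):
  Node 1: (V_1 - 15)/500 + (V_1 - 0)/1000 = 0
Collecting terms: 0.003 × V_1 = 0.03  =>  V_1 = 10 V
V_th = V_1 - V_2 = 10 - 0 = 10 V
Step 2 — R_th: zero the source — replace V1 by a short circuit (node 2 merges into node 0) — and find the resistance seen between A (node 1) and B (node 0).
Reduce the network between node 1 (A) and node 0 (B) by series/parallel combination:
  Rp1 = R1 ‖ R2 (parallel, both between nodes 0 and 1) = 1/(1/500 + 1/1000) = 333.3 Ω
R_th = 333.3 Ω

Final answer: V_th = 10 V, R_th = 333.3 Ω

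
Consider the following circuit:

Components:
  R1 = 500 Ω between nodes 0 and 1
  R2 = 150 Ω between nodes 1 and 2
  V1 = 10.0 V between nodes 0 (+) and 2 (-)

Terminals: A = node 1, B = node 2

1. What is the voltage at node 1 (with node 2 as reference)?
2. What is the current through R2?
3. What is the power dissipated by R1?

Nodal analysis, taking node 2 as the 0 V reference.
Source V1 fixes V_0 = 10 V.
KCL at each unknown node (sum of currents leaving = 0; resistances in Ω):
  Node 1: (V_1 - 10)/500 + (V_1 - 0)/150 = 0
Collecting terms: 0.008667 × V_1 = 0.02  =>  V_1 = 2.308 V
Part 1:
  Read off the nodal solution: V_1 = 2.308 V
Part 2:
  I_R2 = (V_1 - V_2)/R2 = (2.308 - 0)/150 = 0.01538 A
  Magnitude: I_R2 = 0.01538 A
Part 3:
  I_R1 = (V_0 - V_1)/R1 = (10 - 2.308)/500 = 0.01538 A
  P_R1 = I_R1² × R1 = (0.01538)² × 500 = 0.1183 W

Final answers:
1. V_1 = 2.308 V
2. I_R2 = 0.01538 A
3. P_R1 = 0.1183 W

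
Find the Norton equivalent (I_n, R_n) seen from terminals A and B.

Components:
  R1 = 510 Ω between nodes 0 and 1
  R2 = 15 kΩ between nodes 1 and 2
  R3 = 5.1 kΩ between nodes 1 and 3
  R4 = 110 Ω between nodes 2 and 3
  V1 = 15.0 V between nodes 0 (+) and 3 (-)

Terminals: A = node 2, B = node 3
Find the Thévenin equivalent first; then I_n = V_th/R_th and R_n = R_th.
Step 1 — V_th is the open-circuit voltage V_A - V_B (nothing connected across the terminals).
Nodal analysis, taking node 3 as the 0 V reference.
Source V1 fixes V_0 = 15 V.
KCL at each unknown node (sum of currents leaving = 0; resistances in Ω):
  Node 1: (V_1 - 15)/510 + (V_1 - V_2)/15000 + (V_1 - 0)/5100 = 0
  Node 2: (V_2 - V_1)/15000 + (V_2 - 0)/110 = 0
Collecting terms (coefficients in siemens):
  0.002224·V_1 - 0.00006667·V_2 = 0.02941
  0.009158·V_2 - 0.00006667·V_1 = 0
Determinant D = (0.002224)(0.009158) - (-0.00006667)(-0.00006667) = 0.00002036
V_1 = [(0.02941)(0.009158) - (-0.00006667)(0)]/D = 13.23 V
V_2 = [(0.002224)(0) - (0.02941)(-0.00006667)]/D = 0.09632 V
V_th = V_2 - V_3 = 0.09632 - 0 = 0.09632 V
Step 2 — R_th: zero the source — replace V1 by a short circuit (node 3 merges into node 0) — and find the resistance seen between A (node 2) and B (node 0).
Reduce the network between node 2 (A) and node 0 (B) by series/parallel combination:
  Rp1 = R1 ‖ R3 (parallel, both between nodes 0 and 1) = 1/(1/510 + 1/5100) = 463.6 Ω
  Rs1 = R2 + Rp1 (series, joined only at node 1) = 15000 + 463.6 = 15460 Ω
  Rp2 = R4 ‖ Rs1 (parallel, both between nodes 0 and 2) = 1/(1/110 + 1/15460) = 109.2 Ω
R_th = 109.2 Ω
I_n = V_th/R_th = 0.09632/109.2 = 0.0008818 A, and R_n = R_th = 109.2 Ω

Final answer: I_n = 0.0008818 A, R_n = 109.2 Ω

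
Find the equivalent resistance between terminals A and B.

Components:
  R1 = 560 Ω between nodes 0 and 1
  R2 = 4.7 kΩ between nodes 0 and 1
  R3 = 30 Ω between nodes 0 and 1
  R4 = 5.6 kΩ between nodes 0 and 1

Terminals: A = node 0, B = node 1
Reduce the network between node 0 (A) and node 1 (B) by series/parallel combination:
  Rp1 = R1 ‖ R2 ‖ R3 ‖ R4 (parallel, all between nodes 0 and 1) = 1/(1/560 + 1/4700 + 1/30 + 1/5600) = 28.16 Ω
R_eq = 28.16 Ω

Final answer: 28.16 Ω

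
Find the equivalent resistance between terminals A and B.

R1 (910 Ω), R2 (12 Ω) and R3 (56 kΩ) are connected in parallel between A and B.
Reduce the network between node 0 (A) and node 1 (B) by series/parallel combination:
  Rp1 = R1 ‖ R2 ‖ R3 (parallel, all between nodes 0 and 1) = 1/(1/910 + 1/12 + 1/56000) = 11.84 Ω
R_eq = 11.84 Ω

Final answer: 11.84 Ω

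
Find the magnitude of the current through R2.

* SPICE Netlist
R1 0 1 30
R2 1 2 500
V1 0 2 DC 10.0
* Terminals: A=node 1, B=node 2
Nodal analysis, taking node 2 as the 0 V reference.
Source V1 fixes V_0 = 10 V.
KCL at each unknown node (sum of currents leaving = 0; resistances in Ω):
  Node 1: (V_1 - 10)/30 + (V_1 - 0)/500 = 0
Collecting terms: 0.03533 × V_1 = 0.3333  =>  V_1 = 9.434 V
I_R2 = (V_1 - V_2)/R2 = (9.434 - 0)/500 = 0.01887 A
|I_R2| = 0.01887 A

Final answer: |I_R2| = 0.01887 A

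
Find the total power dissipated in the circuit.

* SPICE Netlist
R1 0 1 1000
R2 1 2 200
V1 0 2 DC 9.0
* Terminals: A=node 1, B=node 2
Nodal analysis, taking node 2 as the 0 V reference.
Source V1 fixes V_0 = 9 V.
KCL at each unknown node (sum of currents leaving = 0; resistances in Ω):
  Node 1: (V_1 - 9)/1000 + (V_1 - 0)/200 = 0
Collecting terms: 0.006 × V_1 = 0.009  =>  V_1 = 1.5 V
Power in each resistor, P = (ΔV)²/R:
  P_R1 = (9 - 1.5)²/1000 = 0.05625 W
  P_R2 = (1.5 - 0)²/200 = 0.01125 W
P_total = P_R1 + P_R2 = 0.0675 W

Final answer: 0.0675 W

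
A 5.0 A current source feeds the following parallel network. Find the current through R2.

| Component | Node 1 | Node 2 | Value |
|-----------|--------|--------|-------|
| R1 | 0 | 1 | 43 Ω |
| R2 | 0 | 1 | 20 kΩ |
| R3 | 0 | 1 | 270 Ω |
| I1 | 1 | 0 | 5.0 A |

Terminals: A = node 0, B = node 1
All resistors sit directly between nodes 0 and 1, so they are in parallel and share one voltage V; the full source current 5 A splits among them.
1/R_par = 1/43 + 1/20000 + 1/270 = 0.02701 S  =>  R_par = 37.02 Ω
V = I × R_par = 5 × 37.02 = 185.1 V
I_R2 = V/R2 = 185.1/20000 = 0.009256 A

Final answer: 0.009256 A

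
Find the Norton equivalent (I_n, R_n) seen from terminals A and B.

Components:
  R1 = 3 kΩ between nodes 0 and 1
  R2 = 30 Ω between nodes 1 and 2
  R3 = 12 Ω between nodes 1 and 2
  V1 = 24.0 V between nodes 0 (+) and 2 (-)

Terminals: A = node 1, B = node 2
Find the Thévenin equivalent first; then I_n = V_th/R_th and R_n = R_th.
Step 1 — V_th is the open-circuit voltage V_A - V_B (nothing connected across the terminals).
Nodal analysis, taking node 2 as the 0 V reference.
Source V1 fixes V_0 = 24 V.
KCL at each unknown node (sum of currents leaving = 0; resistances in Ω):
  Node 1: (V_1 - 24)/3000 + (V_1 - 0)/30 + (V_1 - 0)/12 = 0
Collecting terms: 0.117 × V_1 = 0.008  =>  V_1 = 0.06838 V
V_th = V_1 - V_2 = 0.06838 - 0 = 0.06838 V
Step 2 — R_th: zero the source — replace V1 by a short circuit (node 2 merges into node 0) — and find the resistance seen between A (node 1) and B (node 0).
Reduce the network between node 1 (A) and node 0 (B) by series/parallel combination:
  Rp1 = R1 ‖ R2 ‖ R3 (parallel, all between nodes 0 and 1) = 1/(1/3000 + 1/30 + 1/12) = 8.547 Ω
R_th = 8.547 Ω
I_n = V_th/R_th = 0.06838/8.547 = 0.008 A, and R_n = R_th = 8.547 Ω

Final answer: I_n = 0.008 A, R_n = 8.547 Ω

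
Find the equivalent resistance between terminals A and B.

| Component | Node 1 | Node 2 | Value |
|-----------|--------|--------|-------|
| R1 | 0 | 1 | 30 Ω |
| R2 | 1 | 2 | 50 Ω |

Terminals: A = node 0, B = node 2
Reduce the network between node 0 (A) and node 2 (B) by series/parallel combination:
  Rs1 = R1 + R2 (series, joined only at node 1) = 30 + 50 = 80 Ω
R_eq = 80 Ω

Final answer: 80 Ω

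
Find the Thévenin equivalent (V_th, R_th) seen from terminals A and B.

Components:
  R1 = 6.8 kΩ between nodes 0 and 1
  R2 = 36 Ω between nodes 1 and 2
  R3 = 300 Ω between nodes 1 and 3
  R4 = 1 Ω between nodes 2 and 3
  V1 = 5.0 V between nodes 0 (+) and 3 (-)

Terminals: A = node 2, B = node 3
Step 1 — V_th is the open-circuit voltage V_A - V_B (nothing connected across the terminals).
Nodal analysis, taking node 3 as the 0 V reference.
Source V1 fixes V_0 = 5 V.
KCL at each unknown node (sum of currents leaving = 0; resistances in Ω):
  Node 1: (V_1 - 5)/6800 + (V_1 - V_2)/36 + (V_1 - 0)/300 = 0
  Node 2: (V_2 - V_1)/36 + (V_2 - 0)/1 = 0
Collecting terms (coefficients in siemens):
  0.03126·V_1 - 0.02778·V_2 = 0.0007353
  1.028·V_2 - 0.02778·V_1 = 0
Determinant D = (0.03126)(1.028) - (-0.02778)(-0.02778) = 0.03135
V_1 = [(0.0007353)(1.028) - (-0.02778)(0)]/D = 0.0241 V
V_2 = [(0.03126)(0) - (0.0007353)(-0.02778)]/D = 0.0006514 V
V_th = V_2 - V_3 = 0.0006514 - 0 = 0.0006514 V
Step 2 — R_th: zero the source — replace V1 by a short circuit (node 3 merges into node 0) — and find the resistance seen between A (node 2) and B (node 0).
Reduce the network between node 2 (A) and node 0 (B) by series/parallel combination:
  Rp1 = R1 ‖ R3 (parallel, both between nodes 0 and 1) = 1/(1/6800 + 1/300) = 287.3 Ω
  Rs1 = R2 + Rp1 (series, joined only at node 1) = 36 + 287.3 = 323.3 Ω
  Rp2 = R4 ‖ Rs1 (parallel, both between nodes 0 and 2) = 1/(1/1 + 1/323.3) = 0.9969 Ω
R_th = 0.9969 Ω

Final answer: V_th = 0.0006514 V, R_th = 0.9969 Ω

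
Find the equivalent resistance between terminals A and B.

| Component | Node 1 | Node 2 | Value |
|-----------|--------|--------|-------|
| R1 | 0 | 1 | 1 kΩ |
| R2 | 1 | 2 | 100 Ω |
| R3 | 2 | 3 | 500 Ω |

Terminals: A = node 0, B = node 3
Reduce the network between node 0 (A) and node 3 (B) by series/parallel combination:
  Rs1 = R1 + R2 (series, joined only at node 1) = 1000 + 100 = 1100 Ω
  Rs2 = R3 + Rs1 (series, joined only at node 2) = 500 + 1100 = 1600 Ω
R_eq = 1.6 kΩ

Final answer: 1.6 kΩ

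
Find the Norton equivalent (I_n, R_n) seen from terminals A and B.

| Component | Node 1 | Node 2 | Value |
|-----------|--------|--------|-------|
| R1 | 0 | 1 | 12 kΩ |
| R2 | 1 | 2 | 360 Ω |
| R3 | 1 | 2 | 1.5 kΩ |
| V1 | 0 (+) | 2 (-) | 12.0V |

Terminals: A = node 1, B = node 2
Find the Thévenin equivalent first; then I_n = V_th/R_th and R_n = R_th.
Step 1 — V_th is the open-circuit voltage V_A - V_B (nothing connected across the terminals).
Nodal analysis, taking node 2 as the 0 V reference.
Source V1 fixes V_0 = 12 V.
KCL at each unknown node (sum of currents leaving = 0; resistances in Ω):
  Node 1: (V_1 - 12)/12000 + (V_1 - 0)/360 + (V_1 - 0)/1500 = 0
Collecting terms: 0.003528 × V_1 = 0.001  =>  V_1 = 0.2835 V
V_th = V_1 - V_2 = 0.2835 - 0 = 0.2835 V
Step 2 — R_th: zero the source — replace V1 by a short circuit (node 2 merges into node 0) — and find the resistance seen between A (node 1) and B (node 0).
Reduce the network between node 1 (A) and node 0 (B) by series/parallel combination:
  Rp1 = R1 ‖ R2 ‖ R3 (parallel, all between nodes 0 and 1) = 1/(1/12000 + 1/360 + 1/1500) = 283.5 Ω
R_th = 283.5 Ω
I_n = V_th/R_th = 0.2835/283.5 = 0.001 A, and R_n = R_th = 283.5 Ω

Final answer: I_n = 0.001 A, R_n = 283.5 Ω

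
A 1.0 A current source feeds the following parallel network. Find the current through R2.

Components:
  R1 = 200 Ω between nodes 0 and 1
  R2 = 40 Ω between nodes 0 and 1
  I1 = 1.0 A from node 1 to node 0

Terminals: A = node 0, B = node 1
All resistors sit directly between nodes 0 and 1, so they are in parallel and share one voltage V; the full source current 1 A splits among them.
1/R_par = 1/200 + 1/40 = 0.03 S  =>  R_par = 33.33 Ω
V = I × R_par = 1 × 33.33 = 33.33 V
I_R2 = V/R2 = 33.33/40 = 0.8333 A

Final answer: 0.8333 A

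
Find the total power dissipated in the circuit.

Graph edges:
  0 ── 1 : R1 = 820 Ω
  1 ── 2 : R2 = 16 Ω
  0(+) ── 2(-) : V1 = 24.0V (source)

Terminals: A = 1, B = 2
Nodal analysis, taking node 2 as the 0 V reference.
Source V1 fixes V_0 = 24 V.
KCL at each unknown node (sum of currents leaving = 0; resistances in Ω):
  Node 1: (V_1 - 24)/820 + (V_1 - 0)/16 = 0
Collecting terms: 0.06372 × V_1 = 0.02927  =>  V_1 = 0.4593 V
Power in each resistor, P = (ΔV)²/R:
  P_R1 = (24 - 0.4593)²/820 = 0.6758 W
  P_R2 = (0.4593 - 0)²/16 = 0.01319 W
P_total = P_R1 + P_R2 = 0.689 W

Final answer: 0.689 W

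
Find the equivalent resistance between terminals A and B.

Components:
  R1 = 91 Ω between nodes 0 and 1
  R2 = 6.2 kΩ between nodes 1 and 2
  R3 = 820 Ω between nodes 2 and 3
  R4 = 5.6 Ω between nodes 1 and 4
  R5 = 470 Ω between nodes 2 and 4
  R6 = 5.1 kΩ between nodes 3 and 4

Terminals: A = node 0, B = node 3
The network is not a plain series/parallel combination. Inject a 1 A test current into terminal A (node 0) and return it from terminal B (node 3); then R_eq = V_A / (1 A).
Nodal analysis, taking node 3 as the 0 V reference.
Current source I_test pushes 1 A into node 0 and draws it out of node 3.
KCL at each unknown node (sum of currents leaving = 0; resistances in Ω):
  Node 0: (V_0 - V_1)/91 - 1 = 0
  Node 1: (V_1 - V_0)/91 + (V_1 - V_2)/6200 + (V_1 - V_4)/5.6 = 0
  Node 2: (V_2 - V_1)/6200 + (V_2 - 0)/820 + (V_2 - V_4)/470 = 0
  Node 4: (V_4 - V_1)/5.6 + (V_4 - V_2)/470 + (V_4 - 0)/5100 = 0
Collecting terms (coefficients in siemens):
  0.01099·V_0 - 0.01099·V_1 = 1
  0.1897·V_1 - 0.01099·V_0 - 0.0001613·V_2 - 0.1786·V_4 = 0
  0.003508·V_2 - 0.0001613·V_1 - 0.002128·V_4 = 0
  0.1809·V_4 - 0.1786·V_1 - 0.002128·V_2 = 0
Solving these 4 simultaneous equations (Gaussian elimination) gives:
  V_0 = 1104 V, V_1 = 1013 V, V_2 = 657.9 V, V_4 = 1008 V
R_eq = V_0 / 1 A = 1104 Ω = 1.104 kΩ

Final answer: 1.104 kΩ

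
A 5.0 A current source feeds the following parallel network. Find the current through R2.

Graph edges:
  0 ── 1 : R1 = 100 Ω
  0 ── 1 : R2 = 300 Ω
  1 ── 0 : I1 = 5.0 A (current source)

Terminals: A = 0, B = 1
All resistors sit directly between nodes 0 and 1, so they are in parallel and share one voltage V; the full source current 5 A splits among them.
1/R_par = 1/100 + 1/300 = 0.01333 S  =>  R_par = 75 Ω
V = I × R_par = 5 × 75 = 375 V
I_R2 = V/R2 = 375/300 = 1.25 A

Final answer: 1.25 A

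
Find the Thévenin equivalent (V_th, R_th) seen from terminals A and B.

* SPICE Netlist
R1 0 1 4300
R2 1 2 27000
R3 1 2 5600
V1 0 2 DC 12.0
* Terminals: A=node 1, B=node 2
Step 1 — V_th is the open-circuit voltage V_A - V_B (nothing connected across the terminals).
Nodal analysis, taking node 2 as the 0 V reference.
Source V1 fixes V_0 = 12 V.
KCL at each unknown node (sum of currents leaving = 0; resistances in Ω):
  Node 1: (V_1 - 12)/4300 + (V_1 - 0)/27000 + (V_1 - 0)/5600 = 0
Collecting terms: 0.0004482 × V_1 = 0.002791  =>  V_1 = 6.227 V
V_th = V_1 - V_2 = 6.227 - 0 = 6.227 V
Step 2 — R_th: zero the source — replace V1 by a short circuit (node 2 merges into node 0) — and find the resistance seen between A (node 1) and B (node 0).
Reduce the network between node 1 (A) and node 0 (B) by series/parallel combination:
  Rp1 = R1 ‖ R2 ‖ R3 (parallel, all between nodes 0 and 1) = 1/(1/4300 + 1/27000 + 1/5600) = 2231 Ω
R_th = 2.231 kΩ

Final answer: V_th = 6.227 V, R_th = 2.231 kΩ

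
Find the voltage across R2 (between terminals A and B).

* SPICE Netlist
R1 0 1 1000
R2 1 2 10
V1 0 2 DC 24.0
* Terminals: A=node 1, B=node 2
R1 and R2 are in series across V1 (node 0 → node 1 → node 2), and the output A–B is taken across R2, so this is a voltage divider.
Series current: I = V1/(R1 + R2) = 24/(1000 + 10) = 24/1010 = 0.02376 A
V_R2 = I × R2 = V1 × R2/(R1 + R2) = 24 × 10/1010 = 0.2376 V

Final answer: 0.2376 V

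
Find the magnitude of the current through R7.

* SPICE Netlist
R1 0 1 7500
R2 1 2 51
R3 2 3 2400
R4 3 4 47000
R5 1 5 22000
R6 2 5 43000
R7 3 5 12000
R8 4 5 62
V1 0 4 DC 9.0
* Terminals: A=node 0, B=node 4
Nodal analysis, taking node 4 as the 0 V reference.
Source V1 fixes V_0 = 9 V.
KCL at each unknown node (sum of currents leaving = 0; resistances in Ω):
  Node 1: (V_1 - 9)/7500 + (V_1 - V_2)/51 + (V_1 - V_5)/22000 = 0
  Node 2: (V_2 - V_1)/51 + (V_2 - V_3)/2400 + (V_2 - V_5)/43000 = 0
  Node 3: (V_3 - V_2)/2400 + (V_3 - 0)/47000 + (V_3 - V_5)/12000 = 0
  Node 5: (V_5 - V_1)/22000 + (V_5 - V_2)/43000 + (V_5 - V_3)/12000 + (V_5 - 0)/62 = 0
Collecting terms (coefficients in siemens):
  0.01979·V_1 - 0.01961·V_2 - 0.00004545·V_5 = 0.0012
  0.02005·V_2 - 0.01961·V_1 - 0.0004167·V_3 - 0.00002326·V_5 = 0
  0.0005213·V_3 - 0.0004167·V_2 - 0.00008333·V_5 = 0
  0.01628·V_5 - 0.00004545·V_1 - 0.00002326·V_2 - 0.00008333·V_3 = 0
Solving these 4 simultaneous equations (Gaussian elimination) gives:
  V_1 = 4.226 V, V_2 = 4.203 V, V_3 = 3.365 V, V_5 = 0.03503 V
I_R7 = (V_3 - V_5)/R7 = (3.365 - 0.03503)/12000 = 0.0002775 A
|I_R7| = 0.0002775 A

Final answer: |I_R7| = 0.0002775 A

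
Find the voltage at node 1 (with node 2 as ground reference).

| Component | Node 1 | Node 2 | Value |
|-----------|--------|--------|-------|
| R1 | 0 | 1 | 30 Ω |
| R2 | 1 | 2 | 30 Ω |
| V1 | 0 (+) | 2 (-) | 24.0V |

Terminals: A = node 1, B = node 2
Nodal analysis, taking node 2 as the 0 V reference.
Source V1 fixes V_0 = 24 V.
KCL at each unknown node (sum of currents leaving = 0; resistances in Ω):
  Node 1: (V_1 - 24)/30 + (V_1 - 0)/30 = 0
Collecting terms: 0.06667 × V_1 = 0.8  =>  V_1 = 12 V
The requested potential is V_1 = 12 V.

Final answer: V_1 = 12 V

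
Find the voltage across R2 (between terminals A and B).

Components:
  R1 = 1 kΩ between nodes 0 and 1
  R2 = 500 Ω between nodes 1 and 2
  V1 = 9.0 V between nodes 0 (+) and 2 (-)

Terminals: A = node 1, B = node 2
R1 and R2 are in series across V1 (node 0 → node 1 → node 2), and the output A–B is taken across R2, so this is a voltage divider.
Series current: I = V1/(R1 + R2) = 9/(1000 + 500) = 9/1500 = 0.006 A
V_R2 = I × R2 = V1 × R2/(R1 + R2) = 9 × 500/1500 = 3 V

Final answer: 3 V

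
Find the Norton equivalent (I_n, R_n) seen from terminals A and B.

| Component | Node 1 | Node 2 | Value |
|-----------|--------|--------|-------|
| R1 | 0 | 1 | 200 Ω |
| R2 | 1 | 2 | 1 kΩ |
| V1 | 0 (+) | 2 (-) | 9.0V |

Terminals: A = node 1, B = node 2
Find the Thévenin equivalent first; then I_n = V_th/R_th and R_n = R_th.
Step 1 — V_th is the open-circuit voltage V_A - V_B (nothing connected across the terminals).
Nodal analysis, taking node 2 as the 0 V reference.
Source V1 fixes V_0 = 9 V.
KCL at each unknown node (sum of currents leaving = 0; resistances in Ω):
  Node 1: (V_1 - 9)/200 + (V_1 - 0)/1000 = 0
Collecting terms: 0.006 × V_1 = 0.045  =>  V_1 = 7.5 V
V_th = V_1 - V_2 = 7.5 - 0 = 7.5 V
Step 2 — R_th: zero the source — replace V1 by a short circuit (node 2 merges into node 0) — and find the resistance seen between A (node 1) and B (node 0).
Reduce the network between node 1 (A) and node 0 (B) by series/parallel combination:
  Rp1 = R1 ‖ R2 (parallel, both between nodes 0 and 1) = 1/(1/200 + 1/1000) = 166.7 Ω
R_th = 166.7 Ω
I_n = V_th/R_th = 7.5/166.7 = 0.045 A, and R_n = R_th = 166.7 Ω

Final answer: I_n = 0.045 A, R_n = 166.7 Ω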